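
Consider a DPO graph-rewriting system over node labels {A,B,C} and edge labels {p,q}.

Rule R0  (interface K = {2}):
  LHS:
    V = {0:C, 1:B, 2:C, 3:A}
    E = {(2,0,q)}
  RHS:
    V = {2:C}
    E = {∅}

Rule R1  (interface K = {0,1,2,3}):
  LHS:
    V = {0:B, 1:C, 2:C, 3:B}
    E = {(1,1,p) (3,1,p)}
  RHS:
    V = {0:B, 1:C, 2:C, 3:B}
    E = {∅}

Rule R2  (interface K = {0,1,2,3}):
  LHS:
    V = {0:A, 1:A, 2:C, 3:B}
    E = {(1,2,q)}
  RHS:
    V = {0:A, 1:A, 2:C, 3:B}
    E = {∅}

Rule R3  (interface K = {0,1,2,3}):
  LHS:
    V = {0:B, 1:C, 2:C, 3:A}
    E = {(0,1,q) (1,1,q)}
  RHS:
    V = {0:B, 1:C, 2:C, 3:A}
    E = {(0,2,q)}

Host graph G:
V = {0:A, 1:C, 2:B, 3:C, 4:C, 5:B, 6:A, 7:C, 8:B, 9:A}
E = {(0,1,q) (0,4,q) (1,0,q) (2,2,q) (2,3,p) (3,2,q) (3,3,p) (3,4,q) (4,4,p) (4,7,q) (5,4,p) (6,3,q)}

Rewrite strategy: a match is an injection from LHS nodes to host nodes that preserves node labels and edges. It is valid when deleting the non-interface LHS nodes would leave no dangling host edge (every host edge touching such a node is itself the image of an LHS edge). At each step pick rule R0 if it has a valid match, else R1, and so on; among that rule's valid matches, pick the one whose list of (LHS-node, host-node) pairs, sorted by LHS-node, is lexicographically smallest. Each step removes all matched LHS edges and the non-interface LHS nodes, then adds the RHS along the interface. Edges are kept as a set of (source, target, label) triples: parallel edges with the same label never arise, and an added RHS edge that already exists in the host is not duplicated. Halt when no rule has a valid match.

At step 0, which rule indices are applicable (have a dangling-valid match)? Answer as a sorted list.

R0: 1 valid match — {0↦7, 1↦8, 2↦4, 3↦9}
R1: 12 valid matches — {0↦2, 1↦4, 2↦1, 3↦5}, {0↦2, 1↦4, 2↦3, 3↦5}, {0↦2, 1↦4, 2↦7, 3↦5} (+9 more)
R2: 18 valid matches — {0↦0, 1↦6, 2↦3, 3↦2}, {0↦0, 1↦6, 2↦3, 3↦5}, {0↦0, 1↦6, 2↦3, 3↦8} (+15 more)
R3: no valid match — LHS pattern not found

Answer: [R0,R1,R2]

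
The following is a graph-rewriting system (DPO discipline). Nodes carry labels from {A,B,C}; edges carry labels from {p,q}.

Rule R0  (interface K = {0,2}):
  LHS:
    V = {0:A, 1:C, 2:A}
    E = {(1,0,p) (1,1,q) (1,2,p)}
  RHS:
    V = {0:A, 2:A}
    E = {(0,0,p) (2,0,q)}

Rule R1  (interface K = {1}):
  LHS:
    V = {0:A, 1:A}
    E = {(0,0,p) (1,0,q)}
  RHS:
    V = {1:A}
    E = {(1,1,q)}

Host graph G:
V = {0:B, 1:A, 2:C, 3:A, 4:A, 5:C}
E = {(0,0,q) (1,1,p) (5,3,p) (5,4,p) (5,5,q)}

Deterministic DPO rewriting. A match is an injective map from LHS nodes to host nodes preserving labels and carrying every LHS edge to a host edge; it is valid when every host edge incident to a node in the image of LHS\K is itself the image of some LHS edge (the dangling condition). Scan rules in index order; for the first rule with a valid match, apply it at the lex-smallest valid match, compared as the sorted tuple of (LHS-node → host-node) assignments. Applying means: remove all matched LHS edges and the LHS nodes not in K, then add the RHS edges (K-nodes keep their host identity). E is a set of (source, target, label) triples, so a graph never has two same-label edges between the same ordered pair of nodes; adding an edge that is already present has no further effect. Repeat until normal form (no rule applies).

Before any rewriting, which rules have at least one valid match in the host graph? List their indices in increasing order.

R0: 2 valid matches — {0↦3, 1↦5, 2↦4}, {0↦4, 1↦5, 2↦3}
R1: no valid match — LHS pattern not found

Answer: [R0]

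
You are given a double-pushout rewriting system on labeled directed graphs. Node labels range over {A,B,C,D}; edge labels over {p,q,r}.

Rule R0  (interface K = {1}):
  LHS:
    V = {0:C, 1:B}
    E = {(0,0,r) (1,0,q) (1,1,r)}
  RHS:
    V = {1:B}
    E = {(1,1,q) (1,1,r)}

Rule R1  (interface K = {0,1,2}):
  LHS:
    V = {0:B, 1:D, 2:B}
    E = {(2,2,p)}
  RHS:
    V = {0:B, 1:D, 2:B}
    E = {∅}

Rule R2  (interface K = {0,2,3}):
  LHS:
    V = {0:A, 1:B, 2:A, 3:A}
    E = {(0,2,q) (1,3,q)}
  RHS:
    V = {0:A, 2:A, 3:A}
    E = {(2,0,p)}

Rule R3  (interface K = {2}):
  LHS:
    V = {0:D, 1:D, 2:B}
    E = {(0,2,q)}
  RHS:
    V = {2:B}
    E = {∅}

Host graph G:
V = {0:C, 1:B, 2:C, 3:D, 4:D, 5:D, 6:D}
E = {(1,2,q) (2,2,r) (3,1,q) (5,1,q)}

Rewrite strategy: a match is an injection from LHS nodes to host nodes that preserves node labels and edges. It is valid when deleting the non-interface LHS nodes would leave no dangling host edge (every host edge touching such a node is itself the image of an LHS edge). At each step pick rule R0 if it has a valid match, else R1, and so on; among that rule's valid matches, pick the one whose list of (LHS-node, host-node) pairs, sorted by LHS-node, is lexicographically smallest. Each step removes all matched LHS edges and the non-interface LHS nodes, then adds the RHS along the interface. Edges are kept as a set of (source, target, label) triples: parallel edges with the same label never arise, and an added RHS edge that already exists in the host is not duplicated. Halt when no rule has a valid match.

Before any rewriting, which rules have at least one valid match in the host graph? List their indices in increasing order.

Answer: [R3]

Derivation:
R0: no valid match — LHS pattern not found
R1: no valid match — LHS pattern not found
R2: no valid match — LHS pattern not found
R3: 4 valid matches — {0↦3, 1↦4, 2↦1}, {0↦3, 1↦6, 2↦1}, {0↦5, 1↦4, 2↦1} (+1 more)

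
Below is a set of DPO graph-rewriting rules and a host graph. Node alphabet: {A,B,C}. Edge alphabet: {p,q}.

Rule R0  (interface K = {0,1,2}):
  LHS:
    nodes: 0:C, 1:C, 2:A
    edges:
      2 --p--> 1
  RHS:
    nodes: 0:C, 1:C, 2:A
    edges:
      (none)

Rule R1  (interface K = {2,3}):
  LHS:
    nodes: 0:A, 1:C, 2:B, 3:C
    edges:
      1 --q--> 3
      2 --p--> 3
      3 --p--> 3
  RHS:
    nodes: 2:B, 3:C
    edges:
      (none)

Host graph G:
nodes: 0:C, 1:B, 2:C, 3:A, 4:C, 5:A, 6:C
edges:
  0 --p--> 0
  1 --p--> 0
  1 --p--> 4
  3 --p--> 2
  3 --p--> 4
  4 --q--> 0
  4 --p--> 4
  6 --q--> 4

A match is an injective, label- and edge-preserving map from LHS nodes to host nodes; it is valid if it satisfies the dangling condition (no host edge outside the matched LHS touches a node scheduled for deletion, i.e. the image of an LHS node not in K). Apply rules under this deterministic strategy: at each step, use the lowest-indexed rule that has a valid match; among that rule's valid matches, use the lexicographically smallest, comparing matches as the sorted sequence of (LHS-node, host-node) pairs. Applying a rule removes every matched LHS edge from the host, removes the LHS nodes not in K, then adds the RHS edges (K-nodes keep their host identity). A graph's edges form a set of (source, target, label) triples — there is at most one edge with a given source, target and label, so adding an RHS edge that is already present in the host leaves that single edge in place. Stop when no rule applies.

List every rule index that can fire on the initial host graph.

Answer: [R0,R1]

Derivation:
R0: 6 valid matches — {0↦0, 1↦2, 2↦3}, {0↦0, 1↦4, 2↦3}, {0↦2, 1↦4, 2↦3} (+3 more)
R1: 1 valid match — {0↦5, 1↦6, 2↦1, 3↦4}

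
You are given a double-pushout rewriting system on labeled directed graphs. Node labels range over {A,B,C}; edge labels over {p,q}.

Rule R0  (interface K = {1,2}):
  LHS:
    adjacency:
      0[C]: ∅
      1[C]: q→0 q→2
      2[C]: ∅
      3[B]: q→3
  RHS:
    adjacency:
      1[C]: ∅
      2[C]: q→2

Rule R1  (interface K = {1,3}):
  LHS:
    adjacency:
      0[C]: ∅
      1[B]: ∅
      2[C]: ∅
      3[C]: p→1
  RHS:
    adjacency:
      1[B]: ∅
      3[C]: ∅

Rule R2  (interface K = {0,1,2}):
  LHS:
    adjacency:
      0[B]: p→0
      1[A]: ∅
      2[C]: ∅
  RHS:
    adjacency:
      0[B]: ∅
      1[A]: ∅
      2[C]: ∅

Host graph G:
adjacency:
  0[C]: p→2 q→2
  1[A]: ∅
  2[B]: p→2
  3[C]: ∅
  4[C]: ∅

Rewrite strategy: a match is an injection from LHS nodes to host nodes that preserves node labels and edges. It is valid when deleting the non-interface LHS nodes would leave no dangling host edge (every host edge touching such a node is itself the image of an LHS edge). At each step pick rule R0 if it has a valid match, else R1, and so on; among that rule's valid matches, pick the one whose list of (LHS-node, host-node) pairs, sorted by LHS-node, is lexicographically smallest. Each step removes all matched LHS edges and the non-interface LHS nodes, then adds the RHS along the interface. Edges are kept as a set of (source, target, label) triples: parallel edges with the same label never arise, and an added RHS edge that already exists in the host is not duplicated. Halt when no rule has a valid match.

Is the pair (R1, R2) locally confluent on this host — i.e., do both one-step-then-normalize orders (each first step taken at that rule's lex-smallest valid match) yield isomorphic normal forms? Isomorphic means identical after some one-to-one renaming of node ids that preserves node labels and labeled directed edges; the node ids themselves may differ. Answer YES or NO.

branch R1-first: apply at {0↦3, 1↦2, 2↦4, 3↦0} → |E|=2, then 1 more step(s) → NF |V|=3 |E|=1 V={0:C, 1:A, 2:B} E=0-q->2
branch R2-first: apply at {0↦2, 1↦1, 2↦0} → |E|=2, then 1 more step(s) → NF |V|=3 |E|=1 V={0:C, 1:A, 2:B} E=0-q->2
graphs isomorphic (equal up to label-preserving node renaming)

Answer: YES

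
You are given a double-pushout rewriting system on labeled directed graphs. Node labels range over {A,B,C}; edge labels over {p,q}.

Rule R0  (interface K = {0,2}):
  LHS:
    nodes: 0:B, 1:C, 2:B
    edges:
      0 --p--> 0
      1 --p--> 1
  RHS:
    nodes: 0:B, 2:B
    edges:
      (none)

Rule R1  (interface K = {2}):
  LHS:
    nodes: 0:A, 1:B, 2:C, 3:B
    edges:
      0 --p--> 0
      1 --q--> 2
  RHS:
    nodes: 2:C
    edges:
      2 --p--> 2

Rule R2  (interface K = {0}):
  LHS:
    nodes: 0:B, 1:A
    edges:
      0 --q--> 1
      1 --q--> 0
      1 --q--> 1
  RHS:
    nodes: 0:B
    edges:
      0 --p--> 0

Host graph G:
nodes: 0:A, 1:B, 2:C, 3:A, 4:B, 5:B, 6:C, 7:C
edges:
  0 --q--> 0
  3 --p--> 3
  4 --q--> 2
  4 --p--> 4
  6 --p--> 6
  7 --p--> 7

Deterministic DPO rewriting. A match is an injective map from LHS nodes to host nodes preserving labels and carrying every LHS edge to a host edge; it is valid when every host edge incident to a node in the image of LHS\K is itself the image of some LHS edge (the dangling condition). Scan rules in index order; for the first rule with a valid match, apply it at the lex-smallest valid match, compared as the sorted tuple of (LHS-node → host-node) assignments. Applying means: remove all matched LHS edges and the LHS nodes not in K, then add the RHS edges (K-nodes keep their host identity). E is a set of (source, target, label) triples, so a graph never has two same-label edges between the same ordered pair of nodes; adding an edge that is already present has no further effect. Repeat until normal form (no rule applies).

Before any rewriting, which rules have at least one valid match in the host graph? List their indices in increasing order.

Answer: [R0]

Rewrite trace:
R0: 4 valid matches — {0↦4, 1↦6, 2↦1}, {0↦4, 1↦6, 2↦5}, {0↦4, 1↦7, 2↦1} (+1 more)
R1: no valid match — 2 raw matches, all fail dangling condition
R2: no valid match — LHS pattern not found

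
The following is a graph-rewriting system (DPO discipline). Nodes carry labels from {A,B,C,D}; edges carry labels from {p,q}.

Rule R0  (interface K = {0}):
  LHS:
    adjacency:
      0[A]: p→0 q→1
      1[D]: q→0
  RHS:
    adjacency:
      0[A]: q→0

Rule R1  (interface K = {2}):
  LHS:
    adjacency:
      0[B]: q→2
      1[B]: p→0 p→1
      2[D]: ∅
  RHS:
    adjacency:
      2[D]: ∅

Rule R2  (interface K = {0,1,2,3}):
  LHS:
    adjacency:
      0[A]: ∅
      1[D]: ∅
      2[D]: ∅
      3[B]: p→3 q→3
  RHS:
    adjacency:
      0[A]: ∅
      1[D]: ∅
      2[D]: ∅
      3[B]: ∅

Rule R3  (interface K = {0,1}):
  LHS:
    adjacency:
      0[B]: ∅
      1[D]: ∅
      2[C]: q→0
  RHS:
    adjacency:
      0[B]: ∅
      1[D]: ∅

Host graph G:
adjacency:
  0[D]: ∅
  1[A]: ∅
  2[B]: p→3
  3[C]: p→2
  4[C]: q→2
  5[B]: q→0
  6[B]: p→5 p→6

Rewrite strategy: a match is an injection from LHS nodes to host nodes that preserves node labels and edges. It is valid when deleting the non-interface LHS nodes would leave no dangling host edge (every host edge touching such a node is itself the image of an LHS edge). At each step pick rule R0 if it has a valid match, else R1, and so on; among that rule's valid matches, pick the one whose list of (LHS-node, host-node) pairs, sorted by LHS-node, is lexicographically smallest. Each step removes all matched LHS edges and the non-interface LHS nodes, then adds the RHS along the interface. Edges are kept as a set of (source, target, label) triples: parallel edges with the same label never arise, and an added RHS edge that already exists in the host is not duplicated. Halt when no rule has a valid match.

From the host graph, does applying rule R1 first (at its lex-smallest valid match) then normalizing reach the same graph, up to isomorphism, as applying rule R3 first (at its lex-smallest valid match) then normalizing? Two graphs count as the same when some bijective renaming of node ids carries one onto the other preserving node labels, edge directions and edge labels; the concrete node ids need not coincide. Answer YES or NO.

Answer: YES

Rewrite trace:
branch R1-first: apply at {0↦5, 1↦6, 2↦0} → |E|=3, then 1 more step(s) → NF |V|=4 |E|=2 V={0:D, 1:A, 2:B, 3:C} E=2-p->3 3-p->2
branch R3-first: apply at {0↦2, 1↦0, 2↦4} → |E|=5, then 1 more step(s) → NF |V|=4 |E|=2 V={0:D, 1:A, 2:B, 3:C} E=2-p->3 3-p->2
graphs isomorphic (equal up to label-preserving node renaming)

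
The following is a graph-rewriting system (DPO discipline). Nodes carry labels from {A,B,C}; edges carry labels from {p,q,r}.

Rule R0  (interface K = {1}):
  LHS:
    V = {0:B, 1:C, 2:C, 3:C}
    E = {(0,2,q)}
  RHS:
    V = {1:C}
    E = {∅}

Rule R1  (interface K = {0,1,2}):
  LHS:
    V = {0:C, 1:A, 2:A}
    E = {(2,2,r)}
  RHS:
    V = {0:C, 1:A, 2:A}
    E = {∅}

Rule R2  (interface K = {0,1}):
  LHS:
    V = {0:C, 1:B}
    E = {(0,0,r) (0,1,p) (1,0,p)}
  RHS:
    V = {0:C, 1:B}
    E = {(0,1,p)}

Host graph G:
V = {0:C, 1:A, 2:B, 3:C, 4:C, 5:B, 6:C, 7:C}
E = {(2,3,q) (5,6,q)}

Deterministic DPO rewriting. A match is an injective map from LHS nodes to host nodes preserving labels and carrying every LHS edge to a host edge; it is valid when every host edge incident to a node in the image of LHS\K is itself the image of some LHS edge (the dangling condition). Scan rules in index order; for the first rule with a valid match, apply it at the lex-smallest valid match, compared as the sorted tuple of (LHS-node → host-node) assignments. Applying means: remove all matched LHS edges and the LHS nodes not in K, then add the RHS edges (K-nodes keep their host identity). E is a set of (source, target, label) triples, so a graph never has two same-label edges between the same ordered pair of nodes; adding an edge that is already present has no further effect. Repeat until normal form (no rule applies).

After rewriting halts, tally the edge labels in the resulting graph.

start.  V:8 E:2  edges: 2-q->3 5-q->6
1. fire R0 via {0↦2, 1↦0, 2↦3, 3↦4}  →  V:5 E:1  edges: 5-q->6
2. fire R0 via {0↦5, 1↦0, 2↦6, 3↦7}  →  V:2 E:0  edges: ∅
final graph: no rule applies after step 2
NF edges: []

Answer: (no edges)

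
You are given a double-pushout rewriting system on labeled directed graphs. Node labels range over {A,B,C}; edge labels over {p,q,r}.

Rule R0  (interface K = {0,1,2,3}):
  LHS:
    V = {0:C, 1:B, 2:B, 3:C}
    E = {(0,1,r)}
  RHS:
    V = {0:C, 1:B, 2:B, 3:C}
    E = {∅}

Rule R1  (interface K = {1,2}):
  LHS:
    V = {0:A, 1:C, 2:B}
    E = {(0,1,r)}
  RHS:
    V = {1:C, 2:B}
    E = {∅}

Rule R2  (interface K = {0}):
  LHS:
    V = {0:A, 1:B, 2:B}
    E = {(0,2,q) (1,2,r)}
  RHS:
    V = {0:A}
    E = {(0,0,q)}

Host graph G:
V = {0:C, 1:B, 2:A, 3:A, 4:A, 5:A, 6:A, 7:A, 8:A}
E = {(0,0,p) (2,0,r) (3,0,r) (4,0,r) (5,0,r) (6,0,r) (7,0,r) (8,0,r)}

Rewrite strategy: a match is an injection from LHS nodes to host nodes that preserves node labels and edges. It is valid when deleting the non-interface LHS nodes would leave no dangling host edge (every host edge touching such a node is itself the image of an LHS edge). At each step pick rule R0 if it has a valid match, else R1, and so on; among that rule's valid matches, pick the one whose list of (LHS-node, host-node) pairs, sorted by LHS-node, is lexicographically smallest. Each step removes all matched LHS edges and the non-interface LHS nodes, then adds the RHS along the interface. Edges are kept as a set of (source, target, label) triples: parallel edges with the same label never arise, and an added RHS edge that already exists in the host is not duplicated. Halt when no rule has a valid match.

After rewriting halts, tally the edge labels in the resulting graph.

Answer: p:1

Rewrite trace:
[0] host  ⇒  9 nodes, 8 edges  {0-p->0 2-r->0 3-r->0 4-r->0 5-r->0 6-r->0 7-r->0 8-r->0}
[1] R1 @ {0↦2, 1↦0, 2↦1}  ⇒  8 nodes, 7 edges  {0-p->0 3-r->0 4-r->0 5-r->0 6-r->0 7-r->0 8-r->0}
[2] R1 @ {0↦3, 1↦0, 2↦1}  ⇒  7 nodes, 6 edges  {0-p->0 4-r->0 5-r->0 6-r->0 7-r->0 8-r->0}
[3] R1 @ {0↦4, 1↦0, 2↦1}  ⇒  6 nodes, 5 edges  {0-p->0 5-r->0 6-r->0 7-r->0 8-r->0}
[4] R1 @ {0↦5, 1↦0, 2↦1}  ⇒  5 nodes, 4 edges  {0-p->0 6-r->0 7-r->0 8-r->0}
[5] R1 @ {0↦6, 1↦0, 2↦1}  ⇒  4 nodes, 3 edges  {0-p->0 7-r->0 8-r->0}
[6] R1 @ {0↦7, 1↦0, 2↦1}  ⇒  3 nodes, 2 edges  {0-p->0 8-r->0}
[7] R1 @ {0↦8, 1↦0, 2↦1}  ⇒  2 nodes, 1 edges  {0-p->0}
final graph: no rule applies after step 7
NF edges: [(0, 0, 'p')]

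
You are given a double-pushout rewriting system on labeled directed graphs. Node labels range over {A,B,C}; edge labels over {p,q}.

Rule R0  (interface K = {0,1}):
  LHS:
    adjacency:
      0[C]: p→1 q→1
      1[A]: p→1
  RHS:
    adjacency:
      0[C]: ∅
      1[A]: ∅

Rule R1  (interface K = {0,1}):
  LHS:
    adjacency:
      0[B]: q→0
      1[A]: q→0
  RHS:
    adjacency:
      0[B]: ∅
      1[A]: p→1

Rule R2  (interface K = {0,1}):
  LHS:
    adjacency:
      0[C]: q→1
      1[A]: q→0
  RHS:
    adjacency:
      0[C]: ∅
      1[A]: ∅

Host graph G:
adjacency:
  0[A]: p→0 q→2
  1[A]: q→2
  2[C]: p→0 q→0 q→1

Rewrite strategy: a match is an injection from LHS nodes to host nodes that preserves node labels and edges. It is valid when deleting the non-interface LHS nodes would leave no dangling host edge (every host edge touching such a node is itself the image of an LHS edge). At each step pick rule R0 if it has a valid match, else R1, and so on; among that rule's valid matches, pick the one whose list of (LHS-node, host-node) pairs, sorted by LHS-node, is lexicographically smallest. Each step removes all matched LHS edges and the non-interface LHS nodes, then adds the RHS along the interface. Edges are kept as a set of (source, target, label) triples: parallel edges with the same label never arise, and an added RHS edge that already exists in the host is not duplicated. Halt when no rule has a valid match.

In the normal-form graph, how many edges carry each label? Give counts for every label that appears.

initial: |V|=3 |E|=6  E = 0-p->0 0-q->2 1-q->2 2-p->0 2-q->0 2-q->1
step 1: apply R0 at {0↦2, 1↦0}  → |V|=3 |E|=3  E = 0-q->2 1-q->2 2-q->1
step 2: apply R2 at {0↦2, 1↦1}  → |V|=3 |E|=1  E = 0-q->2
halt: no rule applies after step 2
NF edges: [(0, 2, 'q')]

Answer: q:1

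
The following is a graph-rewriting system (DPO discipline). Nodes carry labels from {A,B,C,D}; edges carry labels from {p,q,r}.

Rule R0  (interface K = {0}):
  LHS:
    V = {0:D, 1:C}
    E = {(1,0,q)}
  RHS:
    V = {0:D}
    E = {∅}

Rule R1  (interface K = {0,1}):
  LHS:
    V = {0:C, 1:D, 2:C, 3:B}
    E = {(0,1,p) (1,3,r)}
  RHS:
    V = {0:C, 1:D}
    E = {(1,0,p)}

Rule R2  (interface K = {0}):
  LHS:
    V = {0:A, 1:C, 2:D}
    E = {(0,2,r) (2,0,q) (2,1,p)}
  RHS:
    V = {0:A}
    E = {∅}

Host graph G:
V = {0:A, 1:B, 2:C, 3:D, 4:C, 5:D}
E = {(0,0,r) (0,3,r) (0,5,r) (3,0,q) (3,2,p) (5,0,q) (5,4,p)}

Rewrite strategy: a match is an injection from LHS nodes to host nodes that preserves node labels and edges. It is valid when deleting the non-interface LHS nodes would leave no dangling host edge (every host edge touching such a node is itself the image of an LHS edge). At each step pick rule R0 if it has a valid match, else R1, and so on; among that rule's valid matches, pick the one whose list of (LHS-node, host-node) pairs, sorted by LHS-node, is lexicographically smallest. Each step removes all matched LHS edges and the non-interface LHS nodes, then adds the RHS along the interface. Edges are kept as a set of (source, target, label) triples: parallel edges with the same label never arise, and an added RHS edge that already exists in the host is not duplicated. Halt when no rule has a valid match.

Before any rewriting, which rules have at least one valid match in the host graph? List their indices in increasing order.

Answer: [R2]

Steps:
R0: no valid match — LHS pattern not found
R1: no valid match — LHS pattern not found
R2: 2 valid matches — {0↦0, 1↦2, 2↦3}, {0↦0, 1↦4, 2↦5}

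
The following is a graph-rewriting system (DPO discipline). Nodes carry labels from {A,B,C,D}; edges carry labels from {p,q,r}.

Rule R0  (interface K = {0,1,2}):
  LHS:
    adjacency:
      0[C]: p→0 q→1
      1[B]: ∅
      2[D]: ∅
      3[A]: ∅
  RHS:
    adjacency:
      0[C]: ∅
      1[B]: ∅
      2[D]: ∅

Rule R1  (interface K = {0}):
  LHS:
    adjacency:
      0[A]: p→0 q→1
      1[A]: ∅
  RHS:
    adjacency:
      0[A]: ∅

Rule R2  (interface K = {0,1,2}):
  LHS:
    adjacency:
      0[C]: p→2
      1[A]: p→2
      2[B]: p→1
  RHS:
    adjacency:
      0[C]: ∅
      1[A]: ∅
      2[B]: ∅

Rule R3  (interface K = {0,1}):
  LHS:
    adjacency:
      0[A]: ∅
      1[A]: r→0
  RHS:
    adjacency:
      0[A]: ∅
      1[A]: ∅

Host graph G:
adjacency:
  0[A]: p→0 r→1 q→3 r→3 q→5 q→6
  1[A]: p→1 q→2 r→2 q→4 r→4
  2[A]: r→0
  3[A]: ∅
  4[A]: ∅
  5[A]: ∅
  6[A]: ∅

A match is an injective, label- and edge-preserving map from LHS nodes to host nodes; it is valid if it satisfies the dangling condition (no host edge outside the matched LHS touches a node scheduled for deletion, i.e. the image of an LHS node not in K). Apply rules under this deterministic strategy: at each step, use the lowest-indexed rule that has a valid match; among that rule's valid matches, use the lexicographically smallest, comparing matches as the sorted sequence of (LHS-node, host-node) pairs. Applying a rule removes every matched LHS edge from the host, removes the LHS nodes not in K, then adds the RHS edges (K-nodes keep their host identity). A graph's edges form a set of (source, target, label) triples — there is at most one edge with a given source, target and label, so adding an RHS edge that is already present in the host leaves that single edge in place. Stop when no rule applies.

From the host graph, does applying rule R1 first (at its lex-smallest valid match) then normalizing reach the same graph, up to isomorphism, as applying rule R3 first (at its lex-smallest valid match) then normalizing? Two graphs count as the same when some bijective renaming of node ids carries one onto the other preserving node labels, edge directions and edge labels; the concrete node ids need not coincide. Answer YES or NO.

branch R1-first: apply at {0↦0, 1↦5} → |E|=10, then 6 more step(s) → NF |V|=5 |E|=3 V={0:A, 1:A, 3:A, 4:A, 6:A} E=0-q->3 0-q->6 1-q->4
branch R3-first: apply at {0↦0, 1↦2} → |E|=11, then 6 more step(s) → NF |V|=5 |E|=3 V={0:A, 1:A, 3:A, 4:A, 6:A} E=0-q->3 0-q->6 1-q->4
graphs isomorphic (equal up to label-preserving node renaming)

Answer: YES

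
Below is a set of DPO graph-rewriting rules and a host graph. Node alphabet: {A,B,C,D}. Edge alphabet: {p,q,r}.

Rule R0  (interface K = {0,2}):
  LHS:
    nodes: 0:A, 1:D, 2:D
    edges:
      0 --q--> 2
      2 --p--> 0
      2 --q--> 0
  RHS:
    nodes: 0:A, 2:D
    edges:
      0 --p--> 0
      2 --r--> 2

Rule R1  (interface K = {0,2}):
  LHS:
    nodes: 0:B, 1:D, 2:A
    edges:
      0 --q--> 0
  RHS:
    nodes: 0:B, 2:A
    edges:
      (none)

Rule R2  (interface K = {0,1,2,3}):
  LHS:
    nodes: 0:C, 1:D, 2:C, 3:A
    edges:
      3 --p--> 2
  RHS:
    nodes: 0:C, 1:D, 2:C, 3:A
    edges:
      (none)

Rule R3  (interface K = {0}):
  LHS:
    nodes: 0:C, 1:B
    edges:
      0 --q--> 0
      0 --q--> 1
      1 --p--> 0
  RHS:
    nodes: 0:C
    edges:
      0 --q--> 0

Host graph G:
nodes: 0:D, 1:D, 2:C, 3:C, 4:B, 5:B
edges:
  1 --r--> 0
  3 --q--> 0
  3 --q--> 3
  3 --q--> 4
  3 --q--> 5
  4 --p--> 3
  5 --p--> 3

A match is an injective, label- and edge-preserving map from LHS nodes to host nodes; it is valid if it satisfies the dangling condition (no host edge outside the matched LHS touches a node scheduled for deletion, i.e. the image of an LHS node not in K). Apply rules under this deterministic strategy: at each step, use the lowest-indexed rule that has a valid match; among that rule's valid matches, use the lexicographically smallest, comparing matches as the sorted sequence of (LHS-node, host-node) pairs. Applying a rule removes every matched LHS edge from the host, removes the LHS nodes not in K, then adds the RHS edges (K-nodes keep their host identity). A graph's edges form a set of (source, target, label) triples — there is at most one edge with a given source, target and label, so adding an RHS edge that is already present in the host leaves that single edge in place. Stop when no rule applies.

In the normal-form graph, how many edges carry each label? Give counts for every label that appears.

initial: |V|=6 |E|=7  E = 1-r->0 3-q->0 3-q->3 3-q->4 3-q->5 4-p->3 5-p->3
step 1: apply R3 at {0↦3, 1↦4}  → |V|=5 |E|=5  E = 1-r->0 3-q->0 3-q->3 3-q->5 5-p->3
step 2: apply R3 at {0↦3, 1↦5}  → |V|=4 |E|=3  E = 1-r->0 3-q->0 3-q->3
final graph: no rule applies after step 2
NF edges: [(1, 0, 'r'), (3, 0, 'q'), (3, 3, 'q')]

Answer: q:2 r:1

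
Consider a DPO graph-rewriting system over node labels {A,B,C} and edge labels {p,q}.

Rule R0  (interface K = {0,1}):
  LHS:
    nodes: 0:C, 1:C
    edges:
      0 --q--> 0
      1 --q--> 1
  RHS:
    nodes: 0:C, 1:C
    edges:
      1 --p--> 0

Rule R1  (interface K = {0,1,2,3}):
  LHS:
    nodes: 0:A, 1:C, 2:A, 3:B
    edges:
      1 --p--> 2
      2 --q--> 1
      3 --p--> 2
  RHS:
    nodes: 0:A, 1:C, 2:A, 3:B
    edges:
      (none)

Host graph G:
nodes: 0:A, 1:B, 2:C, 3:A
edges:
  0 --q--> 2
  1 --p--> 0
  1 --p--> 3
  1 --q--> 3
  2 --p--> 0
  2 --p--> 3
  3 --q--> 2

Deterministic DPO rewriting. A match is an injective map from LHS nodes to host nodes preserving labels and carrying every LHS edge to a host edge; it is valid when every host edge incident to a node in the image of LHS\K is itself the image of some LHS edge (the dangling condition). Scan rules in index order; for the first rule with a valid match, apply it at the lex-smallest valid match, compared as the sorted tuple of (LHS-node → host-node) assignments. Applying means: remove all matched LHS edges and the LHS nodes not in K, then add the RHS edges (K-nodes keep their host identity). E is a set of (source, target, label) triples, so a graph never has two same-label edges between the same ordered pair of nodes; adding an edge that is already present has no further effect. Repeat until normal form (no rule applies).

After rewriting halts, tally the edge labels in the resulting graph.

start.  V:4 E:7  edges: 0-q->2 1-p->0 1-p->3 1-q->3 2-p->0 2-p->3 3-q->2
1. fire R1 via {0↦0, 1↦2, 2↦3, 3↦1}  →  V:4 E:4  edges: 0-q->2 1-p->0 1-q->3 2-p->0
2. fire R1 via {0↦3, 1↦2, 2↦0, 3↦1}  →  V:4 E:1  edges: 1-q->3
halt: no rule applies after step 2
NF edges: [(1, 3, 'q')]

Answer: q:1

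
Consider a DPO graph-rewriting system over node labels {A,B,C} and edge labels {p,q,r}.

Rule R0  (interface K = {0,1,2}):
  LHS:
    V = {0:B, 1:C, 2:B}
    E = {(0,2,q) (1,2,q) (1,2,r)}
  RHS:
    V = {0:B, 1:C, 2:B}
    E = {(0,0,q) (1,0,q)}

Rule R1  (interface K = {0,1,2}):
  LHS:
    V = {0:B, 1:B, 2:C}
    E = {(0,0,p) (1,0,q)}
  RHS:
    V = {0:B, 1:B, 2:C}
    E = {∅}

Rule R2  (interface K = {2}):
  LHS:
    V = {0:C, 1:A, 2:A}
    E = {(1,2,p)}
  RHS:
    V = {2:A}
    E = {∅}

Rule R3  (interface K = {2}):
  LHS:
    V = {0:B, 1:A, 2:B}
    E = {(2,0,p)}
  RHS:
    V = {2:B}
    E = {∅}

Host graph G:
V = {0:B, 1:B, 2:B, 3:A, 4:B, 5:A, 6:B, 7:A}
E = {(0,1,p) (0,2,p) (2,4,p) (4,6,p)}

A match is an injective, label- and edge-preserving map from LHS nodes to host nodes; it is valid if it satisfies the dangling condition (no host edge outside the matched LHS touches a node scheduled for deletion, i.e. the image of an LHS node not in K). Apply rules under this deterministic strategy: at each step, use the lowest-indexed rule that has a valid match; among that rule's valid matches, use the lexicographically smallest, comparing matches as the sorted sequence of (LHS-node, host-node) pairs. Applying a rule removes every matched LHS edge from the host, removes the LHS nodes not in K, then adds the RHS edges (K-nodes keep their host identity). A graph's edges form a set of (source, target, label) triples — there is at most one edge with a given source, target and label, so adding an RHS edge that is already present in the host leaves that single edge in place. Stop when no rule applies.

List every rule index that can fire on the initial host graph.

R0: no valid match — LHS pattern not found
R1: no valid match — LHS pattern not found
R2: no valid match — LHS pattern not found
R3: 6 valid matches — {0↦1, 1↦3, 2↦0}, {0↦1, 1↦5, 2↦0}, {0↦1, 1↦7, 2↦0} (+3 more)

Answer: [R3]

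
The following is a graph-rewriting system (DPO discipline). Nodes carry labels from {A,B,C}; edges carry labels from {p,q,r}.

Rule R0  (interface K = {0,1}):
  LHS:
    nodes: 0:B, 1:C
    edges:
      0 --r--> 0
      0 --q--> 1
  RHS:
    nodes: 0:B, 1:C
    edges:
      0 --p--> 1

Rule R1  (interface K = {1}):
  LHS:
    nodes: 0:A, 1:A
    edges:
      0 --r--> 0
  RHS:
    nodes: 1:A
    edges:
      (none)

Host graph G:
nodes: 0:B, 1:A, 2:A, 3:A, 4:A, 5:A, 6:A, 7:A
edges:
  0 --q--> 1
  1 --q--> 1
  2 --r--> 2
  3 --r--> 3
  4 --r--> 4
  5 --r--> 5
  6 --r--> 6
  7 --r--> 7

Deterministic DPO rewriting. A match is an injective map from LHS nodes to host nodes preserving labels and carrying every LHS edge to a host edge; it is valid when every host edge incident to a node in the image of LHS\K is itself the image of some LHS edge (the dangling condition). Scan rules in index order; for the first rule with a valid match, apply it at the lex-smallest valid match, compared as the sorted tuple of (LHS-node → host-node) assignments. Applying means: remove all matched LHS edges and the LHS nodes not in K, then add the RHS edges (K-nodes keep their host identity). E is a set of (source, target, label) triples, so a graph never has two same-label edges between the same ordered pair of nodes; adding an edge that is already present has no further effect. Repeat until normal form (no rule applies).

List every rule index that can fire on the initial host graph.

R0: no valid match — LHS pattern not found
R1: 36 valid matches — {0↦2, 1↦1}, {0↦2, 1↦3}, {0↦2, 1↦4} (+33 more)

Answer: [R1]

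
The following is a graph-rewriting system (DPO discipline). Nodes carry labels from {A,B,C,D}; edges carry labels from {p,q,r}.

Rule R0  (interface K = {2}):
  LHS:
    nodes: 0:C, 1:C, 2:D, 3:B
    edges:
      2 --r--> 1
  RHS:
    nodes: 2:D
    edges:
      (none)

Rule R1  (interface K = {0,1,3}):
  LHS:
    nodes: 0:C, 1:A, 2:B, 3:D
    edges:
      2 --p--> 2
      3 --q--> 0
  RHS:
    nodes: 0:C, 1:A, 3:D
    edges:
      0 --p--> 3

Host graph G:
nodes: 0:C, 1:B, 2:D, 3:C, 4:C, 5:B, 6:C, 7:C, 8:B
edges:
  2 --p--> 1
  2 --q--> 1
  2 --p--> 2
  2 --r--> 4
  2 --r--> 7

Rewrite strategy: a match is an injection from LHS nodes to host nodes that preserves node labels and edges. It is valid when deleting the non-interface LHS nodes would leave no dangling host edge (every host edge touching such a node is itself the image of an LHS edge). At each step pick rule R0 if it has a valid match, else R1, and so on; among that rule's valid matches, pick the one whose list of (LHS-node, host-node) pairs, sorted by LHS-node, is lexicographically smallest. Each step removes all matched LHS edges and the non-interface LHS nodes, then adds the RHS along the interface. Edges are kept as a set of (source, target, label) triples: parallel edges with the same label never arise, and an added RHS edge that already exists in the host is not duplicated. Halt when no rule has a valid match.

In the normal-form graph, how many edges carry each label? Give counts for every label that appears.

Answer: p:2 q:1

Rewrite trace:
initial: |V|=9 |E|=5  E = 2-p->1 2-q->1 2-p->2 2-r->4 2-r->7
step 1: apply R0 at {0↦0, 1↦4, 2↦2, 3↦5}  → |V|=6 |E|=4  E = 2-p->1 2-q->1 2-p->2 2-r->7
step 2: apply R0 at {0↦3, 1↦7, 2↦2, 3↦8}  → |V|=3 |E|=3  E = 2-p->1 2-q->1 2-p->2
normal form: no rule applies after step 2
NF edges: [(2, 1, 'p'), (2, 1, 'q'), (2, 2, 'p')]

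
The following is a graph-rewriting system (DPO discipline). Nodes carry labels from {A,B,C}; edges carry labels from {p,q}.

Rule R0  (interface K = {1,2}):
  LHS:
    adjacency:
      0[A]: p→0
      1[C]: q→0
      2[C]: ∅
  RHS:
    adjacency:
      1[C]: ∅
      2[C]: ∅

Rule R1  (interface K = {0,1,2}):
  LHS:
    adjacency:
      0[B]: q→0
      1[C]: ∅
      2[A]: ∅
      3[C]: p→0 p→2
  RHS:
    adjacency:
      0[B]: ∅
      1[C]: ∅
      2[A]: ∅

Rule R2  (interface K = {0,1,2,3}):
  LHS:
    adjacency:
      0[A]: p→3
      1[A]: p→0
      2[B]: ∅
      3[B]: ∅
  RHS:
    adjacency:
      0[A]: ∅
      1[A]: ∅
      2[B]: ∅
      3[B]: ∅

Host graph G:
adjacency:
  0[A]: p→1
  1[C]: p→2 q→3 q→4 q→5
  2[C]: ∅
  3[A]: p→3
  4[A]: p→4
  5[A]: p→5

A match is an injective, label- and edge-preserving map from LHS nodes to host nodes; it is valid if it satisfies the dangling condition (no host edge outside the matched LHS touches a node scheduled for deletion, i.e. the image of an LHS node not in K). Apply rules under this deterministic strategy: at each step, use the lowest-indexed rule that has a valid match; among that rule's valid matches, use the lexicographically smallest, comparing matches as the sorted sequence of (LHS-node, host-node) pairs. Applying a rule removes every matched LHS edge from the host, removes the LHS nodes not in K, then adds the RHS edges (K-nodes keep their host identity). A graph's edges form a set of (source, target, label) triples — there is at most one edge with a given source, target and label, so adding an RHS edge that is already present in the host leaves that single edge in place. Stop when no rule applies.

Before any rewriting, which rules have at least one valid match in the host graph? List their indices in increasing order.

Answer: [R0]

Derivation:
R0: 3 valid matches — {0↦3, 1↦1, 2↦2}, {0↦4, 1↦1, 2↦2}, {0↦5, 1↦1, 2↦2}
R1: no valid match — LHS pattern not found
R2: no valid match — LHS pattern not found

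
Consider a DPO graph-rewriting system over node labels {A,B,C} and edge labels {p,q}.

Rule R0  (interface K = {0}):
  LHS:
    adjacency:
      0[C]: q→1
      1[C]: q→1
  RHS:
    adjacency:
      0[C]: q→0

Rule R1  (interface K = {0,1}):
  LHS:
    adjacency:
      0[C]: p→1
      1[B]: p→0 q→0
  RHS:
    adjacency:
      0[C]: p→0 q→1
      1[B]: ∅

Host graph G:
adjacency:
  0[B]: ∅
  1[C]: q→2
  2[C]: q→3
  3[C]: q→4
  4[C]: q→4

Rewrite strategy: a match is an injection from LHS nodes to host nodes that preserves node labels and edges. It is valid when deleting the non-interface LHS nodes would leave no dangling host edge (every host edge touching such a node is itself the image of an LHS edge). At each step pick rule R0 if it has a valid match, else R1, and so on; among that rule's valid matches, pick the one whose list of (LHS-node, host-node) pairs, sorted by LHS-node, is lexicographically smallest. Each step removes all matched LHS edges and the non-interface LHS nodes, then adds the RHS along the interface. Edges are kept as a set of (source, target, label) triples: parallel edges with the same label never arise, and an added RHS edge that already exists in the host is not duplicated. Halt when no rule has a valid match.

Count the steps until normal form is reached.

start.  V:5 E:4  edges: 1-q->2 2-q->3 3-q->4 4-q->4
1. fire R0 via {0↦3, 1↦4}  →  V:4 E:3  edges: 1-q->2 2-q->3 3-q->3
2. fire R0 via {0↦2, 1↦3}  →  V:3 E:2  edges: 1-q->2 2-q->2
3. fire R0 via {0↦1, 1↦2}  →  V:2 E:1  edges: 1-q->1
final graph: no rule applies after step 3

Answer: 3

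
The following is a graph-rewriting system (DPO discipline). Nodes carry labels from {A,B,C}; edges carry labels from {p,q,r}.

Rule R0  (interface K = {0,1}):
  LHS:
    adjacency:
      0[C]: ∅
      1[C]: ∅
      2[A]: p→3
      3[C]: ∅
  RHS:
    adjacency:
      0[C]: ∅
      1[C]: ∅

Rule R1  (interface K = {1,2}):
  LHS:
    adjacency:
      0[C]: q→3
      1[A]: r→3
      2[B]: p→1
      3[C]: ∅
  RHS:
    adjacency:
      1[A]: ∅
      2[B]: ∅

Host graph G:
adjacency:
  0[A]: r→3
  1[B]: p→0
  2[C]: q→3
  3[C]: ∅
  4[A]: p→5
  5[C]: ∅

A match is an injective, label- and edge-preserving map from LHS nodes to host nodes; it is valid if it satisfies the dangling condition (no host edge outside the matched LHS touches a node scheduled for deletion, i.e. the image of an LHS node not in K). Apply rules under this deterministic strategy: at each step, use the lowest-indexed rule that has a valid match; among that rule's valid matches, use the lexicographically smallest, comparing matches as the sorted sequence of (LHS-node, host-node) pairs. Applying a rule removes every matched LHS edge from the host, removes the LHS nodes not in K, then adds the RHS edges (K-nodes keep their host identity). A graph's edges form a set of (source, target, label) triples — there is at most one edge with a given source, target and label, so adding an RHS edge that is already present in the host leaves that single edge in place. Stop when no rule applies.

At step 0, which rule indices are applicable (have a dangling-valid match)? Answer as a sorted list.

R0: 2 valid matches — {0↦2, 1↦3, 2↦4, 3↦5}, {0↦3, 1↦2, 2↦4, 3↦5}
R1: 1 valid match — {0↦2, 1↦0, 2↦1, 3↦3}

Answer: [R0,R1]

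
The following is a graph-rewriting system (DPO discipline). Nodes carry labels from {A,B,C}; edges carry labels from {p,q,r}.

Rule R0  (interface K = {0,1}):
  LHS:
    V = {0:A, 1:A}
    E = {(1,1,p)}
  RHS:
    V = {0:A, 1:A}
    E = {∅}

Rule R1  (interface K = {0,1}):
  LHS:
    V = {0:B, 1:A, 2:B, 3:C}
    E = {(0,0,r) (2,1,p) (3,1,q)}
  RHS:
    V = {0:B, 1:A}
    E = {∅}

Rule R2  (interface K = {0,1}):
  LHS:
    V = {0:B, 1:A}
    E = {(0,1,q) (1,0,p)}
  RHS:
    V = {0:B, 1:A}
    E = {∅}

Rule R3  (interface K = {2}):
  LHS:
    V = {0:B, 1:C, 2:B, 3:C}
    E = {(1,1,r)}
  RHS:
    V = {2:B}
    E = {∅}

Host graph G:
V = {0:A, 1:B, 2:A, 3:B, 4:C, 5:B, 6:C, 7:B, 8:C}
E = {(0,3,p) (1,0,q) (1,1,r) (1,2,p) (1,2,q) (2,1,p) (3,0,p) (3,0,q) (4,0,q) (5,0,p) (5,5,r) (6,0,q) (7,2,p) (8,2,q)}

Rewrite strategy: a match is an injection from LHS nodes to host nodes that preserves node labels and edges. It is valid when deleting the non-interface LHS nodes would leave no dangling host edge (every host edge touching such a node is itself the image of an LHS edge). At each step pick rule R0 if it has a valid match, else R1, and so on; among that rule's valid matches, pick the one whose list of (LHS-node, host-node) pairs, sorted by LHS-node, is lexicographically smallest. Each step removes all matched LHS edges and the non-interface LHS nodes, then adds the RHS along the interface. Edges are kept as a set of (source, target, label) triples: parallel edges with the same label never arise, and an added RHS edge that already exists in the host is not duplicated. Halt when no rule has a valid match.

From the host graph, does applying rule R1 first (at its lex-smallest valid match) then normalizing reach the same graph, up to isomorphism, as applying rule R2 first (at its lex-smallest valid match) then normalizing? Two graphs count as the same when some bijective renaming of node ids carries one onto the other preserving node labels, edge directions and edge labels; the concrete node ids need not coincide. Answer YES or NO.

branch R1-first: apply at {0↦1, 1↦2, 2↦7, 3↦8} → |E|=11, then 3 more step(s) → NF |V|=5 |E|=4 V={0:A, 1:B, 2:A, 5:B, 6:C} E=1-q->0 1-p->2 5-p->0 6-q->0
branch R2-first: apply at {0↦1, 1↦2} → |E|=12, then 3 more step(s) → NF |V|=5 |E|=4 V={0:A, 1:B, 2:A, 5:B, 6:C} E=1-q->0 1-p->2 5-p->0 6-q->0
graphs isomorphic (equal up to label-preserving node renaming)

Answer: YES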